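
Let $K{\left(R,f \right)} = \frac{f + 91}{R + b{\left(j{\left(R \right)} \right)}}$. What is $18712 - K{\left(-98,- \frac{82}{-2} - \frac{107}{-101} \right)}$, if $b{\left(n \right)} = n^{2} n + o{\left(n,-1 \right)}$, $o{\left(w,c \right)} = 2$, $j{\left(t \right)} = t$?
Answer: $\frac{1778951500095}{95070088} \approx 18712.0$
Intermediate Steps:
$b{\left(n \right)} = 2 + n^{3}$ ($b{\left(n \right)} = n^{2} n + 2 = n^{3} + 2 = 2 + n^{3}$)
$K{\left(R,f \right)} = \frac{91 + f}{2 + R + R^{3}}$ ($K{\left(R,f \right)} = \frac{f + 91}{R + \left(2 + R^{3}\right)} = \frac{91 + f}{2 + R + R^{3}}$)
$18712 - K{\left(-98,- \frac{82}{-2} - \frac{107}{-101} \right)} = 18712 - \frac{91 - \left(-41 - \frac{107}{101}\right)}{2 - 98 + \left(-98\right)^{3}} = 18712 - \frac{91 - - \frac{4248}{101}}{2 - 98 - 941192} = 18712 - \frac{91 + \left(41 + \frac{107}{101}\right)}{-941288} = 18712 - - \frac{91 + \frac{4248}{101}}{941288} = 18712 - \left(- \frac{1}{941288}\right) \frac{13439}{101} = 18712 - - \frac{13439}{95070088} = 18712 + \frac{13439}{95070088} = \frac{1778951500095}{95070088}$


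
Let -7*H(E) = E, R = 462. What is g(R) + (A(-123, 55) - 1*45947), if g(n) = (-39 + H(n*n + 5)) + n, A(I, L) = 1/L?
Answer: -29266428/385 ≈ -76017.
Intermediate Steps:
H(E) = -E/7
g(n) = -278/7 + n - n²/7 (g(n) = (-39 - (n*n + 5)/7) + n = (-39 - (n² + 5)/7) + n = (-39 - (5 + n²)/7) + n = (-39 + (-5/7 - n²/7)) + n = (-278/7 - n²/7) + n = -278/7 + n - n²/7)
g(R) + (A(-123, 55) - 1*45947) = (-278/7 + 462 - ⅐*462²) + (1/55 - 1*45947) = (-278/7 + 462 - ⅐*213444) + (1/55 - 45947) = (-278/7 + 462 - 30492) - 2527084/55 = -210488/7 - 2527084/55 = -29266428/385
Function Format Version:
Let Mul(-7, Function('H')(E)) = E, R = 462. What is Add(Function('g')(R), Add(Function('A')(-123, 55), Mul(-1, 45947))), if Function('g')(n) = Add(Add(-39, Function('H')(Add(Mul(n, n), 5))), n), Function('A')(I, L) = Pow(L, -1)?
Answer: Rational(-29266428, 385) ≈ -76017.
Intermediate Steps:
Function('H')(E) = Mul(Rational(-1, 7), E)
Function('g')(n) = Add(Rational(-278, 7), n, Mul(Rational(-1, 7), Pow(n, 2))) (Function('g')(n) = Add(Add(-39, Mul(Rational(-1, 7), Add(Mul(n, n), 5))), n) = Add(Add(-39, Mul(Rational(-1, 7), Add(Pow(n, 2), 5))), n) = Add(Add(-39, Mul(Rational(-1, 7), Add(5, Pow(n, 2)))), n) = Add(Add(-39, Add(Rational(-5, 7), Mul(Rational(-1, 7), Pow(n, 2)))), n) = Add(Add(Rational(-278, 7), Mul(Rational(-1, 7), Pow(n, 2))), n) = Add(Rational(-278, 7), n, Mul(Rational(-1, 7), Pow(n, 2))))
Add(Function('g')(R), Add(Function('A')(-123, 55), Mul(-1, 45947))) = Add(Add(Rational(-278, 7), 462, Mul(Rational(-1, 7), Pow(462, 2))), Add(Pow(55, -1), Mul(-1, 45947))) = Add(Add(Rational(-278, 7), 462, Mul(Rational(-1, 7), 213444)), Add(Rational(1, 55), -45947)) = Add(Add(Rational(-278, 7), 462, -30492), Rational(-2527084, 55)) = Add(Rational(-210488, 7), Rational(-2527084, 55)) = Rational(-29266428, 385)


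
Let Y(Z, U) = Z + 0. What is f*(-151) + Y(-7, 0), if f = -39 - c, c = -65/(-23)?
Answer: 145101/23 ≈ 6308.7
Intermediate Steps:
c = 65/23 (c = -65*(-1/23) = 65/23 ≈ 2.8261)
Y(Z, U) = Z
f = -962/23 (f = -39 - 1*65/23 = -39 - 65/23 = -962/23 ≈ -41.826)
f*(-151) + Y(-7, 0) = -962/23*(-151) - 7 = 145262/23 - 7 = 145101/23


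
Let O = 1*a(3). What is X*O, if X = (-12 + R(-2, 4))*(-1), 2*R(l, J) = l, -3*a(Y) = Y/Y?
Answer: -13/3 ≈ -4.3333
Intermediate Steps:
a(Y) = -1/3 (a(Y) = -Y/(3*Y) = -1/3*1 = -1/3)
R(l, J) = l/2
X = 13 (X = (-12 + (1/2)*(-2))*(-1) = (-12 - 1)*(-1) = -13*(-1) = 13)
O = -1/3 (O = 1*(-1/3) = -1/3 ≈ -0.33333)
X*O = 13*(-1/3) = -13/3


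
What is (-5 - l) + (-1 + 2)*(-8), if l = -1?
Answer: -12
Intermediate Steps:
(-5 - l) + (-1 + 2)*(-8) = (-5 - 1*(-1)) + (-1 + 2)*(-8) = (-5 + 1) + 1*(-8) = -4 - 8 = -12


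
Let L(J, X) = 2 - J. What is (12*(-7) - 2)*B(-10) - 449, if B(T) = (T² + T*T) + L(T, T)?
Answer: -18681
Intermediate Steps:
B(T) = 2 - T + 2*T² (B(T) = (T² + T*T) + (2 - T) = (T² + T²) + (2 - T) = 2*T² + (2 - T) = 2 - T + 2*T²)
(12*(-7) - 2)*B(-10) - 449 = (12*(-7) - 2)*(2 - 1*(-10) + 2*(-10)²) - 449 = (-84 - 2)*(2 + 10 + 2*100) - 449 = -86*(2 + 10 + 200) - 449 = -86*212 - 449 = -18232 - 449 = -18681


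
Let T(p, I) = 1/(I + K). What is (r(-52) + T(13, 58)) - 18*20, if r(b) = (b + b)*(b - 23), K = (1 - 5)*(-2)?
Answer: 491041/66 ≈ 7440.0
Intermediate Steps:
K = 8 (K = -4*(-2) = 8)
T(p, I) = 1/(8 + I) (T(p, I) = 1/(I + 8) = 1/(8 + I))
r(b) = 2*b*(-23 + b) (r(b) = (2*b)*(-23 + b) = 2*b*(-23 + b))
(r(-52) + T(13, 58)) - 18*20 = (2*(-52)*(-23 - 52) + 1/(8 + 58)) - 18*20 = (2*(-52)*(-75) + 1/66) - 360 = (7800 + 1/66) - 360 = 514801/66 - 360 = 491041/66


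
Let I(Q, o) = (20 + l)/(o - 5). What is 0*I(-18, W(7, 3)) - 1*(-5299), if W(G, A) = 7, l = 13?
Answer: 5299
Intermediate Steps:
I(Q, o) = 33/(-5 + o) (I(Q, o) = (20 + 13)/(o - 5) = 33/(-5 + o))
0*I(-18, W(7, 3)) - 1*(-5299) = 0*(33/(-5 + 7)) - 1*(-5299) = 0*(33/2) + 5299 = 0 + 5299 = 5299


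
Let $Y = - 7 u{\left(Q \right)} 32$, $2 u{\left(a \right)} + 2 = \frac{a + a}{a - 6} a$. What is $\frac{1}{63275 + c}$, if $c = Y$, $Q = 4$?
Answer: $\frac{1}{65291} \approx 1.5316 \cdot 10^{-5}$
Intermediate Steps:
$u{\left(a \right)} = -1 + \frac{a^{2}}{-6 + a}$ ($u{\left(a \right)} = -1 + \frac{\frac{a + a}{a - 6} a}{2} = -1 + \frac{\frac{2 a}{-6 + a} a}{2} = -1 + \frac{2 a^{2} \frac{1}{-6 + a}}{2} = -1 + \frac{a^{2}}{-6 + a}$)
$Y = 2016$ ($Y = - 7 \frac{6 + 4^{2} - 4}{-6 + 4} \cdot 32 = - 7 \frac{6 + 16 - 4}{-2} \cdot 32 = - 7 \left(\left(- \frac{1}{2}\right) 18\right) 32 = \left(-7\right) \left(-9\right) 32 = 63 \cdot 32 = 2016$)
$c = 2016$
$\frac{1}{63275 + c} = \frac{1}{63275 + 2016} = \frac{1}{65291}$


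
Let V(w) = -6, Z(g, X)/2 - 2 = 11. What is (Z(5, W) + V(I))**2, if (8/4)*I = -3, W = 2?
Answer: 400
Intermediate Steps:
I = -3/2 (I = (1/2)*(-3) = -3/2 ≈ -1.5000)
Z(g, X) = 26 (Z(g, X) = 4 + 2*11 = 4 + 22 = 26)
(Z(5, W) + V(I))**2 = (26 - 6)**2 = 20**2 = 400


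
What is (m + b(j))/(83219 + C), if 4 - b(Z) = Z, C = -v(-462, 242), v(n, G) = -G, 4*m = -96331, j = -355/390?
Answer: -3756143/13019916 ≈ -0.28849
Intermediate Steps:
j = -71/78 (j = -355*1/390 = -71/78 ≈ -0.91026)
m = -96331/4 (m = (¼)*(-96331) = -96331/4 ≈ -24083.)
C = 242 (C = -(-1)*242 = -1*(-242) = 242)
b(Z) = 4 - Z
(m + b(j))/(83219 + C) = (-96331/4 + (4 - 1*(-71/78)))/(83219 + 242) = (-96331/4 + (4 + 71/78))/83461 = (-96331/4 + 383/78)*(1/83461) = -3756143/156*1/83461 = -3756143/13019916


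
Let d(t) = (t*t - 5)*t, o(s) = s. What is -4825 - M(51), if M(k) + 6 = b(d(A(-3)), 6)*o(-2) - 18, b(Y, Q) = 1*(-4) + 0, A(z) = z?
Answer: -4809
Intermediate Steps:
d(t) = t*(-5 + t**2) (d(t) = (t**2 - 5)*t = (-5 + t**2)*t = t*(-5 + t**2))
b(Y, Q) = -4 (b(Y, Q) = -4 + 0 = -4)
M(k) = -16 (M(k) = -6 + (-4*(-2) - 18) = -6 + (8 - 18) = -6 - 10 = -16)
-4825 - M(51) = -4825 - 1*(-16) = -4825 + 16 = -4809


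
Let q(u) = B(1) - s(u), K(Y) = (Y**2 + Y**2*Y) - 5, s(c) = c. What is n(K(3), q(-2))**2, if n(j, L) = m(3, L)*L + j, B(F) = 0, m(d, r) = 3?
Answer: 1369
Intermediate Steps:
K(Y) = -5 + Y**2 + Y**3 (K(Y) = (Y**2 + Y**3) - 5 = -5 + Y**2 + Y**3)
q(u) = -u (q(u) = 0 - u = -u)
n(j, L) = j + 3*L (n(j, L) = 3*L + j = j + 3*L)
n(K(3), q(-2))**2 = ((-5 + 3**2 + 3**3) + 3*(-1*(-2)))**2 = ((-5 + 9 + 27) + 3*2)**2 = (31 + 6)**2 = 37**2 = 1369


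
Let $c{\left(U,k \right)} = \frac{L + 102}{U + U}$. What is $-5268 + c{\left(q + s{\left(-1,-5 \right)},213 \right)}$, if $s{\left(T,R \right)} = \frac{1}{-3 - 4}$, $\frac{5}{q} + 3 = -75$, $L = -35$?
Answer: $- \frac{613575}{113} \approx -5429.9$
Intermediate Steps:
$q = - \frac{5}{78}$ ($q = \frac{5}{-3 - 75} = \frac{5}{-78} = 5 \left(- \frac{1}{78}\right) = - \frac{5}{78} \approx -0.064103$)
$s{\left(T,R \right)} = - \frac{1}{7}$ ($s{\left(T,R \right)} = \frac{1}{-7} = - \frac{1}{7}$)
$c{\left(U,k \right)} = \frac{67}{2 U}$ ($c{\left(U,k \right)} = \frac{-35 + 102}{U + U} = \frac{67}{2 U}$)
$-5268 + c{\left(q + s{\left(-1,-5 \right)},213 \right)} = -5268 + \frac{67}{2 \left(- \frac{5}{78} - \frac{1}{7}\right)} = -5268 + \frac{67}{2 \left(- \frac{113}{546}\right)} = -5268 + \frac{67}{2} \left(- \frac{546}{113}\right) = -5268 - \frac{18291}{113} = - \frac{613575}{113}$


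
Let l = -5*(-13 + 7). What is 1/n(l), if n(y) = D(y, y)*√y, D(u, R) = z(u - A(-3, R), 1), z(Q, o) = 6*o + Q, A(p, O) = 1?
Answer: √30/1050 ≈ 0.0052164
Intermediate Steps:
z(Q, o) = Q + 6*o
D(u, R) = 5 + u (D(u, R) = (u - 1*1) + 6*1 = (u - 1) + 6 = (-1 + u) + 6 = 5 + u)
l = 30 (l = -5*(-6) = 30)
n(y) = √y*(5 + y) (n(y) = (5 + y)*√y = √y*(5 + y))
1/n(l) = 1/(√30*(5 + 30)) = 1/(√30*35) = 1/(35*√30) = √30/1050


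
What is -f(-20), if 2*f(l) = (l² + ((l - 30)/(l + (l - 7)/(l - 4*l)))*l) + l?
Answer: -67710/409 ≈ -165.55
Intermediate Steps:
f(l) = l/2 + l²/2 + l*(-30 + l)/(2*(l - (-7 + l)/(3*l))) (f(l) = ((l² + ((l - 30)/(l + (l - 7)/(l - 4*l)))*l) + l)/2 = ((l² + ((-30 + l)/(l + (-7 + l)/((-3*l))))*l) + l)/2 = ((l² + ((-30 + l)/(l + (-7 + l)*(-1/(3*l))))*l) + l)/2 = ((l² + ((-30 + l)/(l - (-7 + l)/(3*l)))*l) + l)/2 = ((l² + l*(-30 + l)/(l - (-7 + l)/(3*l))) + l)/2 = (l + l² + l*(-30 + l)/(l - (-7 + l)/(3*l)))/2 = l/2 + l²/2 + l*(-30 + l)/(2*(l - (-7 + l)/(3*l))))
-f(-20) = -(-20)*(7 - 84*(-20) + 3*(-20)³ + 5*(-20)²)/(2*(7 - 1*(-20) + 3*(-20)²)) = -(-20)*(7 + 1680 + 3*(-8000) + 5*400)/(2*(7 + 20 + 3*400)) = -(-20)*(7 + 1680 - 24000 + 2000)/(2*(7 + 20 + 1200)) = -(-20)*(-20313)/(2*1227) = -1*67710/409 = -67710/409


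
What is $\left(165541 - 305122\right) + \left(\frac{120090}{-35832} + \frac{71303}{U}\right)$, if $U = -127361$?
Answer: $- \frac{106168268477183}{760599892} \approx -1.3959 \cdot 10^{5}$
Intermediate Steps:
$\left(165541 - 305122\right) + \left(\frac{120090}{-35832} + \frac{71303}{U}\right) = \left(165541 - 305122\right) + \left(\frac{120090}{-35832} + \frac{71303}{-127361}\right) = -139581 + \left(120090 \left(- \frac{1}{35832}\right) + 71303 \left(- \frac{1}{127361}\right)\right) = -139581 - \frac{2974951931}{760599892} = - \frac{106168268477183}{760599892}$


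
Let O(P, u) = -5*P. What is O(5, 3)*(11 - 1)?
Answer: -250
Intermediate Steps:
O(5, 3)*(11 - 1) = (-5*5)*(11 - 1) = -25*10 = -250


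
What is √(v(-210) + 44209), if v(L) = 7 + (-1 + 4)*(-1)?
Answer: √44213 ≈ 210.27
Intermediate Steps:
v(L) = 4 (v(L) = 7 + 3*(-1) = 7 - 3 = 4)
√(v(-210) + 44209) = √(4 + 44209) = √44213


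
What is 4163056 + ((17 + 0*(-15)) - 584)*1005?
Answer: 3593221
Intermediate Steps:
4163056 + ((17 + 0*(-15)) - 584)*1005 = 4163056 + ((17 + 0) - 584)*1005 = 4163056 + (17 - 584)*1005 = 4163056 - 567*1005 = 4163056 - 569835 = 3593221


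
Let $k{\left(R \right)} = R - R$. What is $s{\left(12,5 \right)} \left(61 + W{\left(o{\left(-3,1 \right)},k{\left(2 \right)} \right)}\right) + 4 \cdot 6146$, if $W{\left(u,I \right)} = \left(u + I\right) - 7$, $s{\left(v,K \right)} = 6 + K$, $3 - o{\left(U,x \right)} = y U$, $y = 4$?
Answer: $25343$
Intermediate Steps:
$o{\left(U,x \right)} = 3 - 4 U$
$k{\left(R \right)} = 0$
$W{\left(u,I \right)} = -7 + I + u$ ($W{\left(u,I \right)} = \left(I + u\right) - 7 = -7 + I + u$)
$s{\left(12,5 \right)} \left(61 + W{\left(o{\left(-3,1 \right)},k{\left(2 \right)} \right)}\right) + 4 \cdot 6146 = \left(6 + 5\right) \left(61 + \left(-7 + 0 + \left(3 - -12\right)\right)\right) + 4 \cdot 6146 = 11 \left(61 + \left(-7 + 0 + \left(3 + 12\right)\right)\right) + 24584 = 11 \left(61 + \left(-7 + 0 + 15\right)\right) + 24584 = 11 \left(61 + 8\right) + 24584 = 11 \cdot 69 + 24584 = 759 + 24584 = 25343$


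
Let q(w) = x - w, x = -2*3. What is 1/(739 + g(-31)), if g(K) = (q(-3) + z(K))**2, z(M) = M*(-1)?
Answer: 1/1523 ≈ 0.00065660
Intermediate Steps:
x = -6
z(M) = -M
q(w) = -6 - w
g(K) = (-3 - K)**2 (g(K) = ((-6 - 1*(-3)) - K)**2 = ((-6 + 3) - K)**2 = (-3 - K)**2)
1/(739 + g(-31)) = 1/(739 + (3 - 31)**2) = 1/(739 + (-28)**2) = 1/(739 + 784) = 1/1523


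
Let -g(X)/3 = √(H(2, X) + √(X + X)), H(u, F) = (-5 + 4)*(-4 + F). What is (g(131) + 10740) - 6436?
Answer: 4304 - 3*√(-127 + √262) ≈ 4304.0 - 31.58*I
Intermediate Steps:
H(u, F) = 4 - F (H(u, F) = -(-4 + F) = 4 - F)
g(X) = -3*√(4 - X + √2*√X) (g(X) = -3*√((4 - X) + √(X + X)) = -3*√((4 - X) + √(2*X)) = -3*√((4 - X) + √2*√X) = -3*√(4 - X + √2*√X))
(g(131) + 10740) - 6436 = (-3*√(4 - 1*131 + √2*√131) + 10740) - 6436 = (-3*√(4 - 131 + √262) + 10740) - 6436 = (-3*√(-127 + √262) + 10740) - 6436 = (10740 - 3*√(-127 + √262)) - 6436 = 4304 - 3*√(-127 + √262)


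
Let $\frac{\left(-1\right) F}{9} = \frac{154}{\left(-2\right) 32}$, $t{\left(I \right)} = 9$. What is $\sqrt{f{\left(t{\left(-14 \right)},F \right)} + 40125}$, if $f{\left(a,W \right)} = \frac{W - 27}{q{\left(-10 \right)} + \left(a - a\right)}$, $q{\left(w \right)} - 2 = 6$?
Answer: $\frac{\sqrt{10271829}}{16} \approx 200.31$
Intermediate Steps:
$q{\left(w \right)} = 8$ ($q{\left(w \right)} = 2 + 6 = 8$)
$F = \frac{693}{32}$ ($F = - 9 \frac{154}{\left(-2\right) 32} = - 9 \frac{154}{-64} = - 9 \cdot 154 \left(- \frac{1}{64}\right) = \left(-9\right) \left(- \frac{77}{32}\right) = \frac{693}{32} \approx 21.656$)
$f{\left(a,W \right)} = - \frac{27}{8} + \frac{W}{8}$ ($f{\left(a,W \right)} = \frac{W - 27}{8 + \left(a - a\right)} = \frac{-27 + W}{8 + 0} = \frac{-27 + W}{8} = \left(-27 + W\right) \frac{1}{8} = - \frac{27}{8} + \frac{W}{8}$)
$\sqrt{f{\left(t{\left(-14 \right)},F \right)} + 40125} = \sqrt{\left(- \frac{27}{8} + \frac{1}{8} \cdot \frac{693}{32}\right) + 40125} = \sqrt{\left(- \frac{27}{8} + \frac{693}{256}\right) + 40125} = \sqrt{- \frac{171}{256} + 40125} = \sqrt{\frac{10271829}{256}} = \frac{\sqrt{10271829}}{16}$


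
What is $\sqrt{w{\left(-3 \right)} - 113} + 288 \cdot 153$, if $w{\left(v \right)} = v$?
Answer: $44064 + 2 i \sqrt{29} \approx 44064.0 + 10.77 i$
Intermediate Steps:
$\sqrt{w{\left(-3 \right)} - 113} + 288 \cdot 153 = \sqrt{-3 - 113} + 288 \cdot 153 = \sqrt{-116} + 44064 = 2 i \sqrt{29} + 44064 = 44064 + 2 i \sqrt{29}$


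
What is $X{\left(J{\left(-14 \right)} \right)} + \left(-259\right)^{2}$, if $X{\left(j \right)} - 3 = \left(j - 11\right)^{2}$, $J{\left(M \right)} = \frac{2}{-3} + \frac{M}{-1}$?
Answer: $\frac{603805}{9} \approx 67090.0$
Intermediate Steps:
$J{\left(M \right)} = - \frac{2}{3} - M$ ($J{\left(M \right)} = 2 \left(- \frac{1}{3}\right) + M \left(-1\right) = - \frac{2}{3} - M$)
$X{\left(j \right)} = 3 + \left(-11 + j\right)^{2}$ ($X{\left(j \right)} = 3 + \left(j - 11\right)^{2} = 3 + \left(-11 + j\right)^{2}$)
$X{\left(J{\left(-14 \right)} \right)} + \left(-259\right)^{2} = \left(3 + \left(-11 - - \frac{40}{3}\right)^{2}\right) + \left(-259\right)^{2} = \left(3 + \left(-11 + \left(- \frac{2}{3} + 14\right)\right)^{2}\right) + 67081 = \left(3 + \left(-11 + \frac{40}{3}\right)^{2}\right) + 67081 = \left(3 + \left(\frac{7}{3}\right)^{2}\right) + 67081 = \left(3 + \frac{49}{9}\right) + 67081 = \frac{76}{9} + 67081 = \frac{603805}{9}$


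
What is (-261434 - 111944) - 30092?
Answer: -403470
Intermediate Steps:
(-261434 - 111944) - 30092 = -373378 - 30092 = -403470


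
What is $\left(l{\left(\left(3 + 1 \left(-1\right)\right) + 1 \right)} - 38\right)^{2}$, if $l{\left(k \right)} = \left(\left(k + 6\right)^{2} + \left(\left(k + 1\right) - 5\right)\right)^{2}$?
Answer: $40475044$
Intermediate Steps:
$l{\left(k \right)} = \left(-4 + k + \left(6 + k\right)^{2}\right)^{2}$ ($l{\left(k \right)} = \left(\left(6 + k\right)^{2} + \left(\left(1 + k\right) - 5\right)\right)^{2} = \left(\left(6 + k\right)^{2} + \left(-4 + k\right)\right)^{2} = \left(-4 + k + \left(6 + k\right)^{2}\right)^{2}$)
$\left(l{\left(\left(3 + 1 \left(-1\right)\right) + 1 \right)} - 38\right)^{2} = \left(\left(-4 + \left(\left(3 + 1 \left(-1\right)\right) + 1\right) + \left(6 + \left(\left(3 + 1 \left(-1\right)\right) + 1\right)\right)^{2}\right)^{2} - 38\right)^{2} = \left(\left(-4 + \left(\left(3 - 1\right) + 1\right) + \left(6 + \left(\left(3 - 1\right) + 1\right)\right)^{2}\right)^{2} - 38\right)^{2} = \left(\left(-4 + \left(2 + 1\right) + \left(6 + \left(2 + 1\right)\right)^{2}\right)^{2} - 38\right)^{2} = \left(\left(-4 + 3 + \left(6 + 3\right)^{2}\right)^{2} - 38\right)^{2} = \left(\left(-4 + 3 + 9^{2}\right)^{2} - 38\right)^{2} = \left(\left(-4 + 3 + 81\right)^{2} - 38\right)^{2} = \left(80^{2} - 38\right)^{2} = \left(6400 - 38\right)^{2} = 6362^{2} = 40475044$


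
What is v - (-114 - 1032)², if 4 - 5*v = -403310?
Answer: -6163266/5 ≈ -1.2327e+6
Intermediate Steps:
v = 403314/5 (v = ⅘ - ⅕*(-403310) = ⅘ + 80662 = 403314/5 ≈ 80663.)
v - (-114 - 1032)² = 403314/5 - (-114 - 1032)² = 403314/5 - 1*(-1146)² = 403314/5 - 1*1313316 = 403314/5 - 1313316 = -6163266/5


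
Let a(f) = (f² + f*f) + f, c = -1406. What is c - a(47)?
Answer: -5871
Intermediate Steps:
a(f) = f + 2*f² (a(f) = (f² + f²) + f = 2*f² + f = f + 2*f²)
c - a(47) = -1406 - 47*(1 + 2*47) = -1406 - 47*(1 + 94) = -1406 - 47*95 = -1406 - 1*4465 = -1406 - 4465 = -5871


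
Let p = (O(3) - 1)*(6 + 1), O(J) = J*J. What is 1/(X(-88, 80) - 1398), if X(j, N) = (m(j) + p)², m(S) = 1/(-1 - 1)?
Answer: 4/6729 ≈ 0.00059444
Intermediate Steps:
O(J) = J²
m(S) = -½ (m(S) = 1/(-2) = -½)
p = 56 (p = (3² - 1)*(6 + 1) = (9 - 1)*7 = 8*7 = 56)
X(j, N) = 12321/4 (X(j, N) = (-½ + 56)² = (111/2)² = 12321/4)
1/(X(-88, 80) - 1398) = 1/(12321/4 - 1398) = 1/(6729/4) = 4/6729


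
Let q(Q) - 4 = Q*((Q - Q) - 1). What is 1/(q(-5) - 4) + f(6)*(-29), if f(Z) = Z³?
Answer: -31319/5 ≈ -6263.8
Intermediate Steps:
q(Q) = 4 - Q (q(Q) = 4 + Q*((Q - Q) - 1) = 4 + Q*(0 - 1) = 4 + Q*(-1) = 4 - Q)
1/(q(-5) - 4) + f(6)*(-29) = 1/((4 - 1*(-5)) - 4) + 6³*(-29) = 1/((4 + 5) - 4) + 216*(-29) = 1/(9 - 4) - 6264 = 1/5 - 6264 = ⅕ - 6264 = -31319/5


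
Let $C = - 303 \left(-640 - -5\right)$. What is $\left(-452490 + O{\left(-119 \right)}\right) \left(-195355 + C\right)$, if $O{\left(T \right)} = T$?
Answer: $1335196550$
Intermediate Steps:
$C = 192405$ ($C = - 303 \left(-640 + 5\right) = \left(-303\right) \left(-635\right) = 192405$)
$\left(-452490 + O{\left(-119 \right)}\right) \left(-195355 + C\right) = \left(-452490 - 119\right) \left(-195355 + 192405\right) = \left(-452609\right) \left(-2950\right) = 1335196550$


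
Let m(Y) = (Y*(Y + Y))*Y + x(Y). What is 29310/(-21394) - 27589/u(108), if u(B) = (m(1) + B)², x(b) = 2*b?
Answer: -478951853/134183168 ≈ -3.5694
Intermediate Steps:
m(Y) = 2*Y + 2*Y³ (m(Y) = (Y*(Y + Y))*Y + 2*Y = (Y*(2*Y))*Y + 2*Y = (2*Y²)*Y + 2*Y = 2*Y³ + 2*Y = 2*Y + 2*Y³)
u(B) = (4 + B)² (u(B) = (2*1*(1 + 1²) + B)² = (2*1*(1 + 1) + B)² = (2*1*2 + B)² = (4 + B)²)
29310/(-21394) - 27589/u(108) = 29310/(-21394) - 27589/(4 + 108)² = 29310*(-1/21394) - 27589/(112²) = -14655/10697 - 27589/12544 = -478951853/134183168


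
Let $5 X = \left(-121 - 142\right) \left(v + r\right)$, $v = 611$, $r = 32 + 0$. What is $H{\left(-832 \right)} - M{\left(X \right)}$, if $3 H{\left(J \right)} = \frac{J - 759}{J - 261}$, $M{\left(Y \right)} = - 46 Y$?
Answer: $- \frac{25507378951}{16395} \approx -1.5558 \cdot 10^{6}$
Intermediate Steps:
$r = 32$
$X = - \frac{169109}{5}$ ($X = \frac{\left(-121 - 142\right) \left(611 + 32\right)}{5} = \frac{\left(-263\right) 643}{5} = \frac{1}{5} \left(-169109\right) = - \frac{169109}{5} \approx -33822.0$)
$H{\left(J \right)} = \frac{-759 + J}{3 \left(-261 + J\right)}$ ($H{\left(J \right)} = \frac{\left(J - 759\right) \frac{1}{J - 261}}{3} = \frac{\left(-759 + J\right) \frac{1}{-261 + J}}{3} = \frac{\frac{1}{-261 + J} \left(-759 + J\right)}{3} = \frac{-759 + J}{3 \left(-261 + J\right)}$)
$H{\left(-832 \right)} - M{\left(X \right)} = \frac{-759 - 832}{3 \left(-261 - 832\right)} - \left(-46\right) \left(- \frac{169109}{5}\right) = \frac{1}{3} \frac{1}{-1093} \left(-1591\right) - \frac{7779014}{5} = \frac{1}{3} \left(- \frac{1}{1093}\right) \left(-1591\right) - \frac{7779014}{5} = \frac{1591}{3279} - \frac{7779014}{5} = - \frac{25507378951}{16395}$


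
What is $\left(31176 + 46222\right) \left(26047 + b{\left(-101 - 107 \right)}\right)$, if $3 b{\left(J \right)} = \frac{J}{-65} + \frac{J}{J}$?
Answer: $\frac{10080470316}{5} \approx 2.0161 \cdot 10^{9}$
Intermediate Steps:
$b{\left(J \right)} = \frac{1}{3} - \frac{J}{195}$ ($b{\left(J \right)} = \frac{\frac{J}{-65} + \frac{J}{J}}{3} = \frac{J \left(- \frac{1}{65}\right) + 1}{3} = \frac{- \frac{J}{65} + 1}{3} = \frac{1 - \frac{J}{65}}{3} = \frac{1}{3} - \frac{J}{195}$)
$\left(31176 + 46222\right) \left(26047 + b{\left(-101 - 107 \right)}\right) = \left(31176 + 46222\right) \left(26047 - \left(- \frac{1}{3} + \frac{-101 - 107}{195}\right)\right) = 77398 \left(26047 + \left(\frac{1}{3} - - \frac{16}{15}\right)\right) = 77398 \left(26047 + \left(\frac{1}{3} + \frac{16}{15}\right)\right) = 77398 \left(26047 + \frac{7}{5}\right) = 77398 \cdot \frac{130242}{5} = \frac{10080470316}{5}$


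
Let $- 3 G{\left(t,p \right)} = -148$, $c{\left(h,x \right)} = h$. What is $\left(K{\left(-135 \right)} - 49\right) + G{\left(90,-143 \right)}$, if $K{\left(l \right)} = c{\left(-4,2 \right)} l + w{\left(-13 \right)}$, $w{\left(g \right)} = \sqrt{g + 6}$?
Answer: $\frac{1621}{3} + i \sqrt{7} \approx 540.33 + 2.6458 i$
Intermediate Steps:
$w{\left(g \right)} = \sqrt{6 + g}$
$K{\left(l \right)} = - 4 l + i \sqrt{7}$ ($K{\left(l \right)} = - 4 l + \sqrt{6 - 13} = - 4 l + \sqrt{-7} = - 4 l + i \sqrt{7}$)
$G{\left(t,p \right)} = \frac{148}{3}$ ($G{\left(t,p \right)} = \left(- \frac{1}{3}\right) \left(-148\right) = \frac{148}{3}$)
$\left(K{\left(-135 \right)} - 49\right) + G{\left(90,-143 \right)} = \left(\left(\left(-4\right) \left(-135\right) + i \sqrt{7}\right) - 49\right) + \frac{148}{3} = \left(\left(540 + i \sqrt{7}\right) - 49\right) + \frac{148}{3} = \left(491 + i \sqrt{7}\right) + \frac{148}{3} = \frac{1621}{3} + i \sqrt{7}$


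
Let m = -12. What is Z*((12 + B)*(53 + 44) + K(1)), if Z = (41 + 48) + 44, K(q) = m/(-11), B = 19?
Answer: 4400837/11 ≈ 4.0008e+5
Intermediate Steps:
K(q) = 12/11 (K(q) = -12/(-11) = -12*(-1/11) = 12/11)
Z = 133 (Z = 89 + 44 = 133)
Z*((12 + B)*(53 + 44) + K(1)) = 133*((12 + 19)*(53 + 44) + 12/11) = 133*(31*97 + 12/11) = 133*(3007 + 12/11) = 133*(33089/11) = 4400837/11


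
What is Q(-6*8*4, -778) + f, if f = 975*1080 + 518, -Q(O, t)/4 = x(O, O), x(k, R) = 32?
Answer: 1053390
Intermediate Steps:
Q(O, t) = -128 (Q(O, t) = -4*32 = -128)
f = 1053518 (f = 1053000 + 518 = 1053518)
Q(-6*8*4, -778) + f = -128 + 1053518 = 1053390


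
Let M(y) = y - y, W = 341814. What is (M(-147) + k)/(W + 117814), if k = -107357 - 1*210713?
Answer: -159035/229814 ≈ -0.69202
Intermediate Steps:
k = -318070 (k = -107357 - 210713 = -318070)
M(y) = 0
(M(-147) + k)/(W + 117814) = (0 - 318070)/(341814 + 117814) = -318070/459628 = -318070*1/459628 = -159035/229814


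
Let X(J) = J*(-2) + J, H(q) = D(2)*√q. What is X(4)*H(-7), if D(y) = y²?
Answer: -16*I*√7 ≈ -42.332*I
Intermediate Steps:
H(q) = 4*√q (H(q) = 2²*√q = 4*√q)
X(J) = -J (X(J) = -2*J + J = -J)
X(4)*H(-7) = (-1*4)*(4*√(-7)) = -16*I*√7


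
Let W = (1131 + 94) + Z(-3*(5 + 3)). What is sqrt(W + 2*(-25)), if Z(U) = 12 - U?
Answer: sqrt(1211) ≈ 34.799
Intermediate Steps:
W = 1261 (W = (1131 + 94) + (12 - (-3)*(5 + 3)) = 1225 + (12 - (-3)*8) = 1225 + (12 - 1*(-24)) = 1225 + (12 + 24) = 1225 + 36 = 1261)
sqrt(W + 2*(-25)) = sqrt(1261 + 2*(-25)) = sqrt(1261 - 50) = sqrt(1211)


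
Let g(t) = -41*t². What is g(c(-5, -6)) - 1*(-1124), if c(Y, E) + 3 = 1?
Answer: 960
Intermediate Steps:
c(Y, E) = -2 (c(Y, E) = -3 + 1 = -2)
g(c(-5, -6)) - 1*(-1124) = -41*(-2)² - 1*(-1124) = -41*4 + 1124 = -164 + 1124 = 960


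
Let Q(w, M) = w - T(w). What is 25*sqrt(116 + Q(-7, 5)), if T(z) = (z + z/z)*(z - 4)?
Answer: 25*sqrt(43) ≈ 163.94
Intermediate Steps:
T(z) = (1 + z)*(-4 + z) (T(z) = (z + 1)*(-4 + z) = (1 + z)*(-4 + z))
Q(w, M) = 4 - w**2 + 4*w (Q(w, M) = w - (-4 + w**2 - 3*w) = w + (4 - w**2 + 3*w) = 4 - w**2 + 4*w)
25*sqrt(116 + Q(-7, 5)) = 25*sqrt(116 + (4 - 1*(-7)**2 + 4*(-7))) = 25*sqrt(116 + (4 - 1*49 - 28)) = 25*sqrt(116 + (4 - 49 - 28)) = 25*sqrt(116 - 73) = 25*sqrt(43)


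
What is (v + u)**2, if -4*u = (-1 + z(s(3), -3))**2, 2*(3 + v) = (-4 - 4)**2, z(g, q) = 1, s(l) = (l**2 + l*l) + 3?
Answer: 841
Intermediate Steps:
s(l) = 3 + 2*l**2 (s(l) = (l**2 + l**2) + 3 = 2*l**2 + 3 = 3 + 2*l**2)
v = 29 (v = -3 + (-4 - 4)**2/2 = -3 + (1/2)*(-8)**2 = -3 + (1/2)*64 = -3 + 32 = 29)
u = 0 (u = -(-1 + 1)**2/4 = -1/4*0**2 = -1/4*0 = 0)
(v + u)**2 = (29 + 0)**2 = 29**2 = 841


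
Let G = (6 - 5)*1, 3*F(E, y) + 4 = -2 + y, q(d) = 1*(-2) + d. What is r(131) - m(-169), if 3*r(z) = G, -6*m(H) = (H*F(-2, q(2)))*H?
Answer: -9520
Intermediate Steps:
q(d) = -2 + d
F(E, y) = -2 + y/3 (F(E, y) = -4/3 + (-2 + y)/3 = -4/3 + (-⅔ + y/3) = -2 + y/3)
m(H) = H²/3 (m(H) = -H*(-2 + (-2 + 2)/3)*H/6 = -H*(-2 + (⅓)*0)*H/6 = -H*(-2 + 0)*H/6 = -H*(-2)*H/6 = -(-2*H)*H/6 = -(-1)*H²/3 = H²/3)
G = 1 (G = 1*1 = 1)
r(z) = ⅓ (r(z) = (⅓)*1 = ⅓)
r(131) - m(-169) = ⅓ - (-169)²/3 = ⅓ - 28561/3 = -9520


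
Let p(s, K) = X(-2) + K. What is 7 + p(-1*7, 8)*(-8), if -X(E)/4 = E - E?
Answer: -57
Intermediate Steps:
X(E) = 0 (X(E) = -4*(E - E) = -4*0 = 0)
p(s, K) = K (p(s, K) = 0 + K = K)
7 + p(-1*7, 8)*(-8) = 7 + 8*(-8) = 7 - 64 = -57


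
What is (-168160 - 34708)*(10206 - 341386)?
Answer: 67185824240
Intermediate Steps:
(-168160 - 34708)*(10206 - 341386) = -202868*(-331180) = 67185824240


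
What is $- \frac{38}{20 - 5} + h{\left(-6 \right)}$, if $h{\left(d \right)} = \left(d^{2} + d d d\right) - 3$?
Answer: $- \frac{2783}{15} \approx -185.53$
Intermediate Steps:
$h{\left(d \right)} = -3 + d^{2} + d^{3}$ ($h{\left(d \right)} = \left(d^{2} + d^{2} d\right) - 3 = \left(d^{2} + d^{3}\right) - 3 = -3 + d^{2} + d^{3}$)
$- \frac{38}{20 - 5} + h{\left(-6 \right)} = - \frac{38}{20 - 5} + \left(-3 + \left(-6\right)^{2} + \left(-6\right)^{3}\right) = - \frac{38}{15} - 183 = - \frac{2783}{15}$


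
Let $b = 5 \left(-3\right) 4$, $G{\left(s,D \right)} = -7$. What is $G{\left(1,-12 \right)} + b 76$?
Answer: $-4567$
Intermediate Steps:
$b = -60$ ($b = \left(-15\right) 4 = -60$)
$G{\left(1,-12 \right)} + b 76 = -7 - 4560 = -4567$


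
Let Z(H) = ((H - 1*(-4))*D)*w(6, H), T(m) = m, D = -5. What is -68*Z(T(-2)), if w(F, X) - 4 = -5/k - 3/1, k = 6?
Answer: 340/3 ≈ 113.33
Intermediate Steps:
w(F, X) = 1/6 (w(F, X) = 4 + (-5/6 - 3/1) = 4 + (-5*1/6 - 3*1) = 4 + (-5/6 - 3) = 4 - 23/6 = 1/6)
Z(H) = -10/3 - 5*H/6 (Z(H) = ((H - 1*(-4))*(-5))*(1/6) = ((H + 4)*(-5))*(1/6) = ((4 + H)*(-5))*(1/6) = (-20 - 5*H)*(1/6) = -10/3 - 5*H/6)
-68*Z(T(-2)) = -68*(-10/3 - 5/6*(-2)) = -68*(-10/3 + 5/3) = -68*(-5/3) = 340/3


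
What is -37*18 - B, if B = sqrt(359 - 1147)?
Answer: -666 - 2*I*sqrt(197) ≈ -666.0 - 28.071*I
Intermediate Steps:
B = 2*I*sqrt(197) (B = sqrt(-788) = 2*I*sqrt(197) ≈ 28.071*I)
-37*18 - B = -37*18 - 2*I*sqrt(197) = -666 - 2*I*sqrt(197)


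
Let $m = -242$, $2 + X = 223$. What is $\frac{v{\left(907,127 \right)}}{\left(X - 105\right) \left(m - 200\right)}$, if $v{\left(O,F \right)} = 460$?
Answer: $- \frac{115}{12818} \approx -0.0089718$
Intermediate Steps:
$X = 221$ ($X = -2 + 223 = 221$)
$\frac{v{\left(907,127 \right)}}{\left(X - 105\right) \left(m - 200\right)} = \frac{460}{\left(221 - 105\right) \left(-242 - 200\right)} = \frac{460}{\left(221 - 105\right) \left(-442\right)} = \frac{460}{116 \left(-442\right)} = \frac{460}{-51272} = 460 \left(- \frac{1}{51272}\right) = - \frac{115}{12818}$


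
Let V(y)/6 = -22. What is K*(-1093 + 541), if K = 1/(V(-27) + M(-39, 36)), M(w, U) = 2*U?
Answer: 46/5 ≈ 9.2000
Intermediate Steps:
V(y) = -132 (V(y) = 6*(-22) = -132)
K = -1/60 (K = 1/(-132 + 2*36) = 1/(-132 + 72) = 1/(-60) = -1/60 ≈ -0.016667)
K*(-1093 + 541) = -(-1093 + 541)/60 = -1/60*(-552) = 46/5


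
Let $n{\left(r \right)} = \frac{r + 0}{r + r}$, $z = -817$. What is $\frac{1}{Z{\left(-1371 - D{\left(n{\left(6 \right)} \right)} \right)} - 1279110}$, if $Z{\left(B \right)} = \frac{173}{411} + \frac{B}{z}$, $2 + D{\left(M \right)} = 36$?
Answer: $- \frac{335787}{429507790774} \approx -7.818 \cdot 10^{-7}$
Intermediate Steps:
$n{\left(r \right)} = \frac{1}{2}$ ($n{\left(r \right)} = \frac{r}{2 r} = r \frac{1}{2 r} = \frac{1}{2}$)
$D{\left(M \right)} = 34$ ($D{\left(M \right)} = -2 + 36 = 34$)
$Z{\left(B \right)} = \frac{173}{411} - \frac{B}{817}$ ($Z{\left(B \right)} = \frac{173}{411} + \frac{B}{-817} = 173 \cdot \frac{1}{411} + B \left(- \frac{1}{817}\right) = \frac{173}{411} - \frac{B}{817}$)
$\frac{1}{Z{\left(-1371 - D{\left(n{\left(6 \right)} \right)} \right)} - 1279110} = \frac{1}{\left(\frac{173}{411} - \frac{-1371 - 34}{817}\right) - 1279110} = \frac{1}{\left(\frac{173}{411} - - \frac{1405}{817}\right) - 1279110} = \frac{1}{\left(\frac{173}{411} + \frac{1405}{817}\right) - 1279110} = \frac{1}{\frac{718796}{335787} - 1279110} = \frac{1}{- \frac{429507790774}{335787}} = - \frac{335787}{429507790774}$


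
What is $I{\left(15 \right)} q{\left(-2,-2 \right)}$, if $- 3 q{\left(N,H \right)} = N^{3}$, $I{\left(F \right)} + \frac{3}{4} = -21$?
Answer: $-58$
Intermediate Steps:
$I{\left(F \right)} = - \frac{87}{4}$ ($I{\left(F \right)} = - \frac{3}{4} - 21 = - \frac{87}{4}$)
$q{\left(N,H \right)} = - \frac{N^{3}}{3}$
$I{\left(15 \right)} q{\left(-2,-2 \right)} = - \frac{87 \left(- \frac{\left(-2\right)^{3}}{3}\right)}{4} = - \frac{87 \left(\left(- \frac{1}{3}\right) \left(-8\right)\right)}{4} = \left(- \frac{87}{4}\right) \frac{8}{3} = -58$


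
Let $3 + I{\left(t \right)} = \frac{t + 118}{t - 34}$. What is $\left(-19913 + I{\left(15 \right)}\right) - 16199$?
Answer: $-36122$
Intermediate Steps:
$I{\left(t \right)} = -3 + \frac{118 + t}{-34 + t}$ ($I{\left(t \right)} = -3 + \frac{t + 118}{t - 34} = -3 + \frac{118 + t}{-34 + t}$)
$\left(-19913 + I{\left(15 \right)}\right) - 16199 = \left(-19913 + \frac{2 \left(110 - 15\right)}{-34 + 15}\right) - 16199 = \left(-19913 + \frac{2 \left(110 - 15\right)}{-19}\right) - 16199 = \left(-19913 + 2 \left(- \frac{1}{19}\right) 95\right) - 16199 = \left(-19913 - 10\right) - 16199 = -19923 - 16199 = -36122$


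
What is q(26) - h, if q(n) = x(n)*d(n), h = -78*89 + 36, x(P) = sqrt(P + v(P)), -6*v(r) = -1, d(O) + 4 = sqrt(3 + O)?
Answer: 6906 + sqrt(942)*(-4 + sqrt(29))/6 ≈ 6913.1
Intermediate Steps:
d(O) = -4 + sqrt(3 + O)
v(r) = 1/6 (v(r) = -1/6*(-1) = 1/6)
x(P) = sqrt(1/6 + P) (x(P) = sqrt(P + 1/6) = sqrt(1/6 + P))
h = -6906 (h = -6942 + 36 = -6906)
q(n) = sqrt(6 + 36*n)*(-4 + sqrt(3 + n))/6 (q(n) = (sqrt(6 + 36*n)/6)*(-4 + sqrt(3 + n)) = sqrt(6 + 36*n)*(-4 + sqrt(3 + n))/6)
q(26) - h = sqrt(6 + 36*26)*(-2/3 + sqrt(3 + 26)/6) - 1*(-6906) = sqrt(6 + 936)*(-2/3 + sqrt(29)/6) + 6906 = sqrt(942)*(-2/3 + sqrt(29)/6) + 6906 = 6906 + sqrt(942)*(-2/3 + sqrt(29)/6)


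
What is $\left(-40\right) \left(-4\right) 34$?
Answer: $5440$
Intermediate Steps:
$\left(-40\right) \left(-4\right) 34 = 160 \cdot 34 = 5440$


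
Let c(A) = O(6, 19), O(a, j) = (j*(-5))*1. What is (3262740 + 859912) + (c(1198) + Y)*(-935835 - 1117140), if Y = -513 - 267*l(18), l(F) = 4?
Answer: 3444908752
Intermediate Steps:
O(a, j) = -5*j (O(a, j) = -5*j*1 = -5*j)
c(A) = -95 (c(A) = -5*19 = -95)
Y = -1581 (Y = -513 - 267*4 = -513 - 1068 = -1581)
(3262740 + 859912) + (c(1198) + Y)*(-935835 - 1117140) = (3262740 + 859912) + (-95 - 1581)*(-935835 - 1117140) = 4122652 - 1676*(-2052975) = 4122652 + 3440786100 = 3444908752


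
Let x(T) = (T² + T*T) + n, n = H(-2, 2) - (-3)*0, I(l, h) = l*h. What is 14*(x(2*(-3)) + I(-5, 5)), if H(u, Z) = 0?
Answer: 658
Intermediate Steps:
I(l, h) = h*l
n = 0 (n = 0 - (-3)*0 = 0 - 1*0 = 0 + 0 = 0)
x(T) = 2*T² (x(T) = (T² + T*T) + 0 = (T² + T²) + 0 = 2*T² + 0 = 2*T²)
14*(x(2*(-3)) + I(-5, 5)) = 14*(2*(2*(-3))² + 5*(-5)) = 14*(2*(-6)² - 25) = 14*(2*36 - 25) = 14*(72 - 25) = 14*47 = 658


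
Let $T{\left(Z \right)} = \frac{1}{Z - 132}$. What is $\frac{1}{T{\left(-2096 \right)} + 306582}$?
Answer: $\frac{2228}{683064695} \approx 3.2618 \cdot 10^{-6}$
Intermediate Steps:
$T{\left(Z \right)} = \frac{1}{-132 + Z}$ ($T{\left(Z \right)} = \frac{1}{Z - 132} = \frac{1}{-132 + Z}$)
$\frac{1}{T{\left(-2096 \right)} + 306582} = \frac{1}{\frac{1}{-132 - 2096} + 306582} = \frac{1}{\frac{1}{-2228} + 306582} = \frac{1}{- \frac{1}{2228} + 306582} = \frac{1}{\frac{683064695}{2228}} = \frac{2228}{683064695}$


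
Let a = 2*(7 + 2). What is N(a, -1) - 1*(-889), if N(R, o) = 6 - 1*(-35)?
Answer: 930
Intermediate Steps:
a = 18 (a = 2*9 = 18)
N(R, o) = 41 (N(R, o) = 6 + 35 = 41)
N(a, -1) - 1*(-889) = 41 - 1*(-889) = 41 + 889 = 930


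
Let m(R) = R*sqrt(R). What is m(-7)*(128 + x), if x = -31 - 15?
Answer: -574*I*sqrt(7) ≈ -1518.7*I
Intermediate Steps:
m(R) = R**(3/2)
x = -46
m(-7)*(128 + x) = (-7)**(3/2)*(128 - 46) = -7*I*sqrt(7)*82 = -574*I*sqrt(7)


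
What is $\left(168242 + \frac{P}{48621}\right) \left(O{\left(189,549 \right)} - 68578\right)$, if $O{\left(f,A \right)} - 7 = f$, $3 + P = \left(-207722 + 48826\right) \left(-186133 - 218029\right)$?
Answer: $- \frac{1650281484110214}{16207} \approx -1.0183 \cdot 10^{11}$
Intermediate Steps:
$P = 64219725149$ ($P = -3 + \left(-207722 + 48826\right) \left(-186133 - 218029\right) = -3 - -64219725152 = -3 + 64219725152 = 64219725149$)
$O{\left(f,A \right)} = 7 + f$
$\left(168242 + \frac{P}{48621}\right) \left(O{\left(189,549 \right)} - 68578\right) = \left(168242 + \frac{64219725149}{48621}\right) \left(\left(7 + 189\right) - 68578\right) = \left(168242 + 64219725149 \cdot \frac{1}{48621}\right) \left(196 - 68578\right) = \left(168242 + \frac{64219725149}{48621}\right) \left(-68382\right) = \frac{72399819431}{48621} \left(-68382\right) = - \frac{1650281484110214}{16207}$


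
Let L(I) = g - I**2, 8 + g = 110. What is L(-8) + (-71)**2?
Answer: 5079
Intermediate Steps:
g = 102 (g = -8 + 110 = 102)
L(I) = 102 - I**2
L(-8) + (-71)**2 = (102 - 1*(-8)**2) + (-71)**2 = (102 - 1*64) + 5041 = (102 - 64) + 5041 = 38 + 5041 = 5079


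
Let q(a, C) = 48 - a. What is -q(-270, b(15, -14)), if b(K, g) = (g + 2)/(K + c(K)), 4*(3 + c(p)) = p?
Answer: -318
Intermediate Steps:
c(p) = -3 + p/4
b(K, g) = (2 + g)/(-3 + 5*K/4) (b(K, g) = (g + 2)/(K + (-3 + K/4)) = (2 + g)/(-3 + 5*K/4))
-q(-270, b(15, -14)) = -(48 - 1*(-270)) = -(48 + 270) = -1*318 = -318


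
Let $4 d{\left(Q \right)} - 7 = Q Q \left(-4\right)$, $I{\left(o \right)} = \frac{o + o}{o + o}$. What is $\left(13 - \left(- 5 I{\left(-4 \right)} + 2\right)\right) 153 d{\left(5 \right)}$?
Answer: $-56916$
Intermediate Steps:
$I{\left(o \right)} = 1$ ($I{\left(o \right)} = \frac{2 o}{2 o} = 2 o \frac{1}{2 o} = 1$)
$d{\left(Q \right)} = \frac{7}{4} - Q^{2}$ ($d{\left(Q \right)} = \frac{7}{4} + \frac{Q Q \left(-4\right)}{4} = \frac{7}{4} + \frac{Q^{2} \left(-4\right)}{4} = \frac{7}{4} + \frac{\left(-4\right) Q^{2}}{4} = \frac{7}{4} - Q^{2}$)
$\left(13 - \left(- 5 I{\left(-4 \right)} + 2\right)\right) 153 d{\left(5 \right)} = \left(13 - \left(\left(-5\right) 1 + 2\right)\right) 153 \left(\frac{7}{4} - 5^{2}\right) = \left(13 - \left(-5 + 2\right)\right) 153 \left(\frac{7}{4} - 25\right) = \left(13 - -3\right) 153 \left(\frac{7}{4} - 25\right) = \left(13 + 3\right) 153 \left(- \frac{93}{4}\right) = 16 \left(- \frac{14229}{4}\right) = -56916$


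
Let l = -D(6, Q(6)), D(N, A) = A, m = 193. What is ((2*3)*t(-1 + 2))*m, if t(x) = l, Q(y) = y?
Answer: -6948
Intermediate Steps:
l = -6 (l = -1*6 = -6)
t(x) = -6
((2*3)*t(-1 + 2))*m = ((2*3)*(-6))*193 = (6*(-6))*193 = -36*193 = -6948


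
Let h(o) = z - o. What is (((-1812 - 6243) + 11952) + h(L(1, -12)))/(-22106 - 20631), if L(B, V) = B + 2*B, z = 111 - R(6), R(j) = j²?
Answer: -3969/42737 ≈ -0.092870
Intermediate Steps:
z = 75 (z = 111 - 1*6² = 111 - 1*36 = 111 - 36 = 75)
L(B, V) = 3*B
h(o) = 75 - o
(((-1812 - 6243) + 11952) + h(L(1, -12)))/(-22106 - 20631) = (((-1812 - 6243) + 11952) + (75 - 3))/(-22106 - 20631) = ((-8055 + 11952) + (75 - 1*3))/(-42737) = (3897 + (75 - 3))*(-1/42737) = (3897 + 72)*(-1/42737) = 3969*(-1/42737) = -3969/42737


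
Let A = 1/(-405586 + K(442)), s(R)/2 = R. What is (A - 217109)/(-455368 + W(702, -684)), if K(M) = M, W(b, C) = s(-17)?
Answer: 87960408697/184503387888 ≈ 0.47674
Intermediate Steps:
s(R) = 2*R
W(b, C) = -34 (W(b, C) = 2*(-17) = -34)
A = -1/405144 (A = 1/(-405586 + 442) = 1/(-405144) = -1/405144 ≈ -2.4683e-6)
(A - 217109)/(-455368 + W(702, -684)) = (-1/405144 - 217109)/(-455368 - 34) = -87960408697/405144/(-455402) = -87960408697/405144*(-1/455402) = 87960408697/184503387888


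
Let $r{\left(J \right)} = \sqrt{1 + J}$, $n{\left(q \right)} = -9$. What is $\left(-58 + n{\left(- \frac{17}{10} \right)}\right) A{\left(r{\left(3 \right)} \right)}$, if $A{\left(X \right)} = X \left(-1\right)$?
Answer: $134$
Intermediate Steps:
$A{\left(X \right)} = - X$
$\left(-58 + n{\left(- \frac{17}{10} \right)}\right) A{\left(r{\left(3 \right)} \right)} = \left(-58 - 9\right) \left(- \sqrt{1 + 3}\right) = - 67 \left(- \sqrt{4}\right) = - 67 \left(\left(-1\right) 2\right) = \left(-67\right) \left(-2\right) = 134$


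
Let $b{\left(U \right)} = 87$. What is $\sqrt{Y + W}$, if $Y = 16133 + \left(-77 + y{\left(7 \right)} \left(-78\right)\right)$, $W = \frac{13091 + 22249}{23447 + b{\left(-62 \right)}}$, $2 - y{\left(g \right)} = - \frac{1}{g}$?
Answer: $\frac{2 \sqrt{327218241}}{287} \approx 126.06$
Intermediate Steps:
$y{\left(g \right)} = 2 + \frac{1}{g}$ ($y{\left(g \right)} = 2 - - \frac{1}{g} = 2 + \frac{1}{g}$)
$W = \frac{17670}{11767}$ ($W = \frac{13091 + 22249}{23447 + 87} = \frac{35340}{23534} = 35340 \cdot \frac{1}{23534} = \frac{17670}{11767} \approx 1.5017$)
$Y = \frac{111222}{7}$ ($Y = 16133 + \left(-77 + \left(2 + \frac{1}{7}\right) \left(-78\right)\right) = 16133 + \left(-77 + \frac{15}{7} \left(-78\right)\right) = 16133 - \frac{1709}{7} = \frac{111222}{7} \approx 15889.0$)
$\sqrt{Y + W} = \sqrt{\frac{111222}{7} + \frac{17670}{11767}} = \sqrt{\frac{186981852}{11767}} = \frac{2 \sqrt{327218241}}{287}$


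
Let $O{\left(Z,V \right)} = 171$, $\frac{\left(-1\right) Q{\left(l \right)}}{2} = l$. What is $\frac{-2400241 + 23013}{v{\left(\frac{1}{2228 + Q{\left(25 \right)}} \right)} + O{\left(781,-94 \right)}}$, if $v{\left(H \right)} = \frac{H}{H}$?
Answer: $- \frac{594307}{43} \approx -13821.0$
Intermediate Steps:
$Q{\left(l \right)} = - 2 l$
$v{\left(H \right)} = 1$
$\frac{-2400241 + 23013}{v{\left(\frac{1}{2228 + Q{\left(25 \right)}} \right)} + O{\left(781,-94 \right)}} = \frac{-2400241 + 23013}{1 + 171} = - \frac{2377228}{172} = \left(-2377228\right) \frac{1}{172} = - \frac{594307}{43}$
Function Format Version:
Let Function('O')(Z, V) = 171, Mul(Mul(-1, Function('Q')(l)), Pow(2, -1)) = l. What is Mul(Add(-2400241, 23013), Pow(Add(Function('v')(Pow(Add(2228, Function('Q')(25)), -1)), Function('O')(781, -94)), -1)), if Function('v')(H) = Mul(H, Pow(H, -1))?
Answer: Rational(-594307, 43) ≈ -13821.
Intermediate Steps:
Function('Q')(l) = Mul(-2, l)
Function('v')(H) = 1
Mul(Add(-2400241, 23013), Pow(Add(Function('v')(Pow(Add(2228, Function('Q')(25)), -1)), Function('O')(781, -94)), -1)) = Mul(Add(-2400241, 23013), Pow(Add(1, 171), -1)) = Mul(-2377228, Pow(172, -1)) = Mul(-2377228, Rational(1, 172)) = Rational(-594307, 43)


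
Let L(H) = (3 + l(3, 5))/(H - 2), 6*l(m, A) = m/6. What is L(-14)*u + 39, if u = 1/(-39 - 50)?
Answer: 666469/17088 ≈ 39.002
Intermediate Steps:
l(m, A) = m/36 (l(m, A) = (m/6)/6 = m/36)
L(H) = 37/(12*(-2 + H)) (L(H) = (3 + (1/36)*3)/(H - 2) = (3 + 1/12)/(-2 + H) = 37/(12*(-2 + H)))
u = -1/89 (u = 1/(-89) = -1/89 ≈ -0.011236)
L(-14)*u + 39 = (37/(12*(-2 - 14)))*(-1/89) + 39 = ((37/12)/(-16))*(-1/89) + 39 = ((37/12)*(-1/16))*(-1/89) + 39 = -37/192*(-1/89) + 39 = 37/17088 + 39 = 666469/17088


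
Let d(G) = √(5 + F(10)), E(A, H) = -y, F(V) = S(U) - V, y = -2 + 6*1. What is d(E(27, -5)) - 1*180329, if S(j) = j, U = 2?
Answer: -180329 + I*√3 ≈ -1.8033e+5 + 1.732*I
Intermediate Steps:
y = 4 (y = -2 + 6 = 4)
F(V) = 2 - V
E(A, H) = -4 (E(A, H) = -1*4 = -4)
d(G) = I*√3 (d(G) = √(5 + (2 - 1*10)) = √(5 + (2 - 10)) = √(5 - 8) = √(-3) = I*√3)
d(E(27, -5)) - 1*180329 = I*√3 - 1*180329 = I*√3 - 180329 = -180329 + I*√3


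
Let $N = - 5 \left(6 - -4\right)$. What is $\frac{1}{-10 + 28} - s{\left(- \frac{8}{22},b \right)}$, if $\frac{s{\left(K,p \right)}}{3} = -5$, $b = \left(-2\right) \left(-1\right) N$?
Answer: $\frac{271}{18} \approx 15.056$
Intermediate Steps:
$N = -50$ ($N = - 5 \left(6 + 4\right) = \left(-5\right) 10 = -50$)
$b = -100$ ($b = \left(-2\right) \left(-1\right) \left(-50\right) = 2 \left(-50\right) = -100$)
$s{\left(K,p \right)} = -15$ ($s{\left(K,p \right)} = 3 \left(-5\right) = -15$)
$\frac{1}{-10 + 28} - s{\left(- \frac{8}{22},b \right)} = \frac{1}{-10 + 28} - -15 = \frac{1}{18} + 15 = \frac{271}{18}$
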